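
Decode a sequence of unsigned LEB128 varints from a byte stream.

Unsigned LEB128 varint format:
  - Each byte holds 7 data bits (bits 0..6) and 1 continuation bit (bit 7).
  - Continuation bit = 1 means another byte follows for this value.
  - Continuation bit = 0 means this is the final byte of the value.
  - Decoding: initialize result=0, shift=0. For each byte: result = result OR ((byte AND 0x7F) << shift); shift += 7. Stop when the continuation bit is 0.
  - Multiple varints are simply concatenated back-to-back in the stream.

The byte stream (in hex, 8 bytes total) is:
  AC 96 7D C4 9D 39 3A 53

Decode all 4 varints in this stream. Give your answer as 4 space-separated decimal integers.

Answer: 2050860 937668 58 83

Derivation:
  byte[0]=0xAC cont=1 payload=0x2C=44: acc |= 44<<0 -> acc=44 shift=7
  byte[1]=0x96 cont=1 payload=0x16=22: acc |= 22<<7 -> acc=2860 shift=14
  byte[2]=0x7D cont=0 payload=0x7D=125: acc |= 125<<14 -> acc=2050860 shift=21 [end]
Varint 1: bytes[0:3] = AC 96 7D -> value 2050860 (3 byte(s))
  byte[3]=0xC4 cont=1 payload=0x44=68: acc |= 68<<0 -> acc=68 shift=7
  byte[4]=0x9D cont=1 payload=0x1D=29: acc |= 29<<7 -> acc=3780 shift=14
  byte[5]=0x39 cont=0 payload=0x39=57: acc |= 57<<14 -> acc=937668 shift=21 [end]
Varint 2: bytes[3:6] = C4 9D 39 -> value 937668 (3 byte(s))
  byte[6]=0x3A cont=0 payload=0x3A=58: acc |= 58<<0 -> acc=58 shift=7 [end]
Varint 3: bytes[6:7] = 3A -> value 58 (1 byte(s))
  byte[7]=0x53 cont=0 payload=0x53=83: acc |= 83<<0 -> acc=83 shift=7 [end]
Varint 4: bytes[7:8] = 53 -> value 83 (1 byte(s))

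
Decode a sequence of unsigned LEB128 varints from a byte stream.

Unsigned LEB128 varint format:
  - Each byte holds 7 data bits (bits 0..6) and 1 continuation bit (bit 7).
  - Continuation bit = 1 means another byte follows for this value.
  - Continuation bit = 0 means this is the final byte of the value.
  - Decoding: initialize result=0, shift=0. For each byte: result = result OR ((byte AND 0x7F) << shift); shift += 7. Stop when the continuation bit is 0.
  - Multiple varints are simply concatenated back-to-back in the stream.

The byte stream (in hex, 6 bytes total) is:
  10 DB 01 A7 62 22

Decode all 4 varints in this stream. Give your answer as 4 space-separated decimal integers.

Answer: 16 219 12583 34

Derivation:
  byte[0]=0x10 cont=0 payload=0x10=16: acc |= 16<<0 -> acc=16 shift=7 [end]
Varint 1: bytes[0:1] = 10 -> value 16 (1 byte(s))
  byte[1]=0xDB cont=1 payload=0x5B=91: acc |= 91<<0 -> acc=91 shift=7
  byte[2]=0x01 cont=0 payload=0x01=1: acc |= 1<<7 -> acc=219 shift=14 [end]
Varint 2: bytes[1:3] = DB 01 -> value 219 (2 byte(s))
  byte[3]=0xA7 cont=1 payload=0x27=39: acc |= 39<<0 -> acc=39 shift=7
  byte[4]=0x62 cont=0 payload=0x62=98: acc |= 98<<7 -> acc=12583 shift=14 [end]
Varint 3: bytes[3:5] = A7 62 -> value 12583 (2 byte(s))
  byte[5]=0x22 cont=0 payload=0x22=34: acc |= 34<<0 -> acc=34 shift=7 [end]
Varint 4: bytes[5:6] = 22 -> value 34 (1 byte(s))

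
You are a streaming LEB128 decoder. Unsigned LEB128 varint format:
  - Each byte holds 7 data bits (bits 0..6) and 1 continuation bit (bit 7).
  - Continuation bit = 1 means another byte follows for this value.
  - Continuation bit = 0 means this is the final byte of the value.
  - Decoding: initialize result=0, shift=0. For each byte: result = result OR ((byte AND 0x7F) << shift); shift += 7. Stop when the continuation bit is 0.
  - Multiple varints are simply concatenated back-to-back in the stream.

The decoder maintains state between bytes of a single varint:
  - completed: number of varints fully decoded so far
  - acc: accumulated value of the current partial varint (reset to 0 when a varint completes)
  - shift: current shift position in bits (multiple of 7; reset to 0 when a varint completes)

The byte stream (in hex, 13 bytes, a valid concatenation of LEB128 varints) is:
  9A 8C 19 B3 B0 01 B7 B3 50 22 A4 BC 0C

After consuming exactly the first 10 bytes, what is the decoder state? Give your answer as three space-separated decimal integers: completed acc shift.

byte[0]=0x9A cont=1 payload=0x1A: acc |= 26<<0 -> completed=0 acc=26 shift=7
byte[1]=0x8C cont=1 payload=0x0C: acc |= 12<<7 -> completed=0 acc=1562 shift=14
byte[2]=0x19 cont=0 payload=0x19: varint #1 complete (value=411162); reset -> completed=1 acc=0 shift=0
byte[3]=0xB3 cont=1 payload=0x33: acc |= 51<<0 -> completed=1 acc=51 shift=7
byte[4]=0xB0 cont=1 payload=0x30: acc |= 48<<7 -> completed=1 acc=6195 shift=14
byte[5]=0x01 cont=0 payload=0x01: varint #2 complete (value=22579); reset -> completed=2 acc=0 shift=0
byte[6]=0xB7 cont=1 payload=0x37: acc |= 55<<0 -> completed=2 acc=55 shift=7
byte[7]=0xB3 cont=1 payload=0x33: acc |= 51<<7 -> completed=2 acc=6583 shift=14
byte[8]=0x50 cont=0 payload=0x50: varint #3 complete (value=1317303); reset -> completed=3 acc=0 shift=0
byte[9]=0x22 cont=0 payload=0x22: varint #4 complete (value=34); reset -> completed=4 acc=0 shift=0

Answer: 4 0 0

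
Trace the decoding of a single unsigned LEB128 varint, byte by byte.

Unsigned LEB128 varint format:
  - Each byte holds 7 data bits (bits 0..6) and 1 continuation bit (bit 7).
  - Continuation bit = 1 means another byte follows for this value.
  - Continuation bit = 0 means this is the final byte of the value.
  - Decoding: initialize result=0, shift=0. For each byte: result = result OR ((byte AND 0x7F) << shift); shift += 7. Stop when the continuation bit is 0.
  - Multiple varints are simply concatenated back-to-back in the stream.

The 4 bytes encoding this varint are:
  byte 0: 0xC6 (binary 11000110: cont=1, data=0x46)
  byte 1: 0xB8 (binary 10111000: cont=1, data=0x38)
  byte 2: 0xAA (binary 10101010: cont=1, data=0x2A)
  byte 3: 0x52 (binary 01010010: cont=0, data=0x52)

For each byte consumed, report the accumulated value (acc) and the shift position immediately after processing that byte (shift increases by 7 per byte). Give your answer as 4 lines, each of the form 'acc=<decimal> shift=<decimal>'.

Answer: acc=70 shift=7
acc=7238 shift=14
acc=695366 shift=21
acc=172661830 shift=28

Derivation:
byte 0=0xC6: payload=0x46=70, contrib = 70<<0 = 70; acc -> 70, shift -> 7
byte 1=0xB8: payload=0x38=56, contrib = 56<<7 = 7168; acc -> 7238, shift -> 14
byte 2=0xAA: payload=0x2A=42, contrib = 42<<14 = 688128; acc -> 695366, shift -> 21
byte 3=0x52: payload=0x52=82, contrib = 82<<21 = 171966464; acc -> 172661830, shift -> 28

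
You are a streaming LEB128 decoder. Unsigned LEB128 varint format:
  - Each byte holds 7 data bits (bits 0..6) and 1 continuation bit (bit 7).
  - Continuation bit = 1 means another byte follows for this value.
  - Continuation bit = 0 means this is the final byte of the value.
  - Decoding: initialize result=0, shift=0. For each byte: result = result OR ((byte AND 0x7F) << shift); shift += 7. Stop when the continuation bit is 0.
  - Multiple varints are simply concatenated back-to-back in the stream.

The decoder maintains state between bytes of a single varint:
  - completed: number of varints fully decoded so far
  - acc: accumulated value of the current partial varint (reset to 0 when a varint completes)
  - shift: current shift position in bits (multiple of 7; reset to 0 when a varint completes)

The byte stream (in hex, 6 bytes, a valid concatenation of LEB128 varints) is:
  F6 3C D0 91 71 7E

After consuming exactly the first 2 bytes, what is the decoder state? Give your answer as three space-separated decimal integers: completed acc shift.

byte[0]=0xF6 cont=1 payload=0x76: acc |= 118<<0 -> completed=0 acc=118 shift=7
byte[1]=0x3C cont=0 payload=0x3C: varint #1 complete (value=7798); reset -> completed=1 acc=0 shift=0

Answer: 1 0 0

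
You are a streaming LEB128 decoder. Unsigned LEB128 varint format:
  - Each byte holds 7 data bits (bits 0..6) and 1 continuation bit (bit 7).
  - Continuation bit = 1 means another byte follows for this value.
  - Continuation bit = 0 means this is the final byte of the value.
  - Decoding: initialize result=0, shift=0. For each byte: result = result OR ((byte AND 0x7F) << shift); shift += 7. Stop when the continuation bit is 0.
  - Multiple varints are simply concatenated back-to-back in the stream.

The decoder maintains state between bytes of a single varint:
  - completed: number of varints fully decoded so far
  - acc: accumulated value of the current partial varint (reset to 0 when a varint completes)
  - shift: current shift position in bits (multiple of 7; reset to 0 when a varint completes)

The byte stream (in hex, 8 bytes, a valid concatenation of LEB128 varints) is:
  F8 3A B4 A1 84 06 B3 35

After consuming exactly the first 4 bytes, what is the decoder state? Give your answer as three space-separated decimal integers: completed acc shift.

Answer: 1 4276 14

Derivation:
byte[0]=0xF8 cont=1 payload=0x78: acc |= 120<<0 -> completed=0 acc=120 shift=7
byte[1]=0x3A cont=0 payload=0x3A: varint #1 complete (value=7544); reset -> completed=1 acc=0 shift=0
byte[2]=0xB4 cont=1 payload=0x34: acc |= 52<<0 -> completed=1 acc=52 shift=7
byte[3]=0xA1 cont=1 payload=0x21: acc |= 33<<7 -> completed=1 acc=4276 shift=14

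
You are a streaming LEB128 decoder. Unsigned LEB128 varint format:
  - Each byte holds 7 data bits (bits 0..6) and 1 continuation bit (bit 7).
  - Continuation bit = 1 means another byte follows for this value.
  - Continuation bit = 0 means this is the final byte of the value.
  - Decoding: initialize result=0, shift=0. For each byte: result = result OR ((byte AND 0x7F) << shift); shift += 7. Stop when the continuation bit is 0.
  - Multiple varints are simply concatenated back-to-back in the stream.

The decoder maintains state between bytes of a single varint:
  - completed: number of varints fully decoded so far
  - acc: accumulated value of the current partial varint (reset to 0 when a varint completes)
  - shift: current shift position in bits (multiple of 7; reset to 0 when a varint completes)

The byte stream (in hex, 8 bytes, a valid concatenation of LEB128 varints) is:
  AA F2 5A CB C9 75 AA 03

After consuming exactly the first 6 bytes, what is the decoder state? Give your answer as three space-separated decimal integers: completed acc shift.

Answer: 2 0 0

Derivation:
byte[0]=0xAA cont=1 payload=0x2A: acc |= 42<<0 -> completed=0 acc=42 shift=7
byte[1]=0xF2 cont=1 payload=0x72: acc |= 114<<7 -> completed=0 acc=14634 shift=14
byte[2]=0x5A cont=0 payload=0x5A: varint #1 complete (value=1489194); reset -> completed=1 acc=0 shift=0
byte[3]=0xCB cont=1 payload=0x4B: acc |= 75<<0 -> completed=1 acc=75 shift=7
byte[4]=0xC9 cont=1 payload=0x49: acc |= 73<<7 -> completed=1 acc=9419 shift=14
byte[5]=0x75 cont=0 payload=0x75: varint #2 complete (value=1926347); reset -> completed=2 acc=0 shift=0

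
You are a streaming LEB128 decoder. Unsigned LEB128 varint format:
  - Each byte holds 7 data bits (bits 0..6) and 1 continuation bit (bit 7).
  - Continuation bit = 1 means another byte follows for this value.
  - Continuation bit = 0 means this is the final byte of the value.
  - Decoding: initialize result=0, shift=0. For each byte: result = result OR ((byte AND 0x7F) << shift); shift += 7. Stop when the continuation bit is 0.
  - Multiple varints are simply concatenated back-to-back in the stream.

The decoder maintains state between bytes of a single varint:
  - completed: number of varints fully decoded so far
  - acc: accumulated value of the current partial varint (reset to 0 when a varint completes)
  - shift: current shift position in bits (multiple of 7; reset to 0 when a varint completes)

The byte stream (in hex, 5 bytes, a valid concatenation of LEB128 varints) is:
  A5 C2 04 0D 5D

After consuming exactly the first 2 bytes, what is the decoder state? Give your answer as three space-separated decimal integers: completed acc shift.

Answer: 0 8485 14

Derivation:
byte[0]=0xA5 cont=1 payload=0x25: acc |= 37<<0 -> completed=0 acc=37 shift=7
byte[1]=0xC2 cont=1 payload=0x42: acc |= 66<<7 -> completed=0 acc=8485 shift=14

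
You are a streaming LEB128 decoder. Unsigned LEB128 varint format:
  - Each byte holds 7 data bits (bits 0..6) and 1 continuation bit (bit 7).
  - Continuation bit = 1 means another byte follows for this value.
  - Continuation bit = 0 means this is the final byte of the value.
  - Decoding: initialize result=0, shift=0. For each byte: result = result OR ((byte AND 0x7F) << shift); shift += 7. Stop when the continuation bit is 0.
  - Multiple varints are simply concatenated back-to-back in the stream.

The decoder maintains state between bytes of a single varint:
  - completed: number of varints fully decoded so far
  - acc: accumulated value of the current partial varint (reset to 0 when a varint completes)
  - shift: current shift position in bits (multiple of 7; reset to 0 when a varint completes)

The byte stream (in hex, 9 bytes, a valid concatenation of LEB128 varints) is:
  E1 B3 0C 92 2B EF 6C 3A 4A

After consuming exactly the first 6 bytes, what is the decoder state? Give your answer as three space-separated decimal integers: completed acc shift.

byte[0]=0xE1 cont=1 payload=0x61: acc |= 97<<0 -> completed=0 acc=97 shift=7
byte[1]=0xB3 cont=1 payload=0x33: acc |= 51<<7 -> completed=0 acc=6625 shift=14
byte[2]=0x0C cont=0 payload=0x0C: varint #1 complete (value=203233); reset -> completed=1 acc=0 shift=0
byte[3]=0x92 cont=1 payload=0x12: acc |= 18<<0 -> completed=1 acc=18 shift=7
byte[4]=0x2B cont=0 payload=0x2B: varint #2 complete (value=5522); reset -> completed=2 acc=0 shift=0
byte[5]=0xEF cont=1 payload=0x6F: acc |= 111<<0 -> completed=2 acc=111 shift=7

Answer: 2 111 7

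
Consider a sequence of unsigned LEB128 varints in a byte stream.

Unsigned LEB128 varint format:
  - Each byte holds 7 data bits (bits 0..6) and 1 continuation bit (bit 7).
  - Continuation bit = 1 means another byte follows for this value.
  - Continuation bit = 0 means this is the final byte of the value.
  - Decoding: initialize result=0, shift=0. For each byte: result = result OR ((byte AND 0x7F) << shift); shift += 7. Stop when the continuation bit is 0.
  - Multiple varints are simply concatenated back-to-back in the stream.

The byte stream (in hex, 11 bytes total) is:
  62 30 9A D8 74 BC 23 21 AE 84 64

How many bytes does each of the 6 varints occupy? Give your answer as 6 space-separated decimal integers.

Answer: 1 1 3 2 1 3

Derivation:
  byte[0]=0x62 cont=0 payload=0x62=98: acc |= 98<<0 -> acc=98 shift=7 [end]
Varint 1: bytes[0:1] = 62 -> value 98 (1 byte(s))
  byte[1]=0x30 cont=0 payload=0x30=48: acc |= 48<<0 -> acc=48 shift=7 [end]
Varint 2: bytes[1:2] = 30 -> value 48 (1 byte(s))
  byte[2]=0x9A cont=1 payload=0x1A=26: acc |= 26<<0 -> acc=26 shift=7
  byte[3]=0xD8 cont=1 payload=0x58=88: acc |= 88<<7 -> acc=11290 shift=14
  byte[4]=0x74 cont=0 payload=0x74=116: acc |= 116<<14 -> acc=1911834 shift=21 [end]
Varint 3: bytes[2:5] = 9A D8 74 -> value 1911834 (3 byte(s))
  byte[5]=0xBC cont=1 payload=0x3C=60: acc |= 60<<0 -> acc=60 shift=7
  byte[6]=0x23 cont=0 payload=0x23=35: acc |= 35<<7 -> acc=4540 shift=14 [end]
Varint 4: bytes[5:7] = BC 23 -> value 4540 (2 byte(s))
  byte[7]=0x21 cont=0 payload=0x21=33: acc |= 33<<0 -> acc=33 shift=7 [end]
Varint 5: bytes[7:8] = 21 -> value 33 (1 byte(s))
  byte[8]=0xAE cont=1 payload=0x2E=46: acc |= 46<<0 -> acc=46 shift=7
  byte[9]=0x84 cont=1 payload=0x04=4: acc |= 4<<7 -> acc=558 shift=14
  byte[10]=0x64 cont=0 payload=0x64=100: acc |= 100<<14 -> acc=1638958 shift=21 [end]
Varint 6: bytes[8:11] = AE 84 64 -> value 1638958 (3 byte(s))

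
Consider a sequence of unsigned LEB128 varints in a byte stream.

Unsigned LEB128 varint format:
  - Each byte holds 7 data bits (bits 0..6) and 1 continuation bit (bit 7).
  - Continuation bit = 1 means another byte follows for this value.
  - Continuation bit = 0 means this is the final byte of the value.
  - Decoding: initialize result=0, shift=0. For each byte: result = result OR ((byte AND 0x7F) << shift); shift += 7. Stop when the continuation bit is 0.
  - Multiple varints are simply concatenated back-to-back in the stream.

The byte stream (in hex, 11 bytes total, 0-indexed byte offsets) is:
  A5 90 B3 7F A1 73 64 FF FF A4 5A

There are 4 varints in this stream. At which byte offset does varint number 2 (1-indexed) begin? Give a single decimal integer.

  byte[0]=0xA5 cont=1 payload=0x25=37: acc |= 37<<0 -> acc=37 shift=7
  byte[1]=0x90 cont=1 payload=0x10=16: acc |= 16<<7 -> acc=2085 shift=14
  byte[2]=0xB3 cont=1 payload=0x33=51: acc |= 51<<14 -> acc=837669 shift=21
  byte[3]=0x7F cont=0 payload=0x7F=127: acc |= 127<<21 -> acc=267175973 shift=28 [end]
Varint 1: bytes[0:4] = A5 90 B3 7F -> value 267175973 (4 byte(s))
  byte[4]=0xA1 cont=1 payload=0x21=33: acc |= 33<<0 -> acc=33 shift=7
  byte[5]=0x73 cont=0 payload=0x73=115: acc |= 115<<7 -> acc=14753 shift=14 [end]
Varint 2: bytes[4:6] = A1 73 -> value 14753 (2 byte(s))
  byte[6]=0x64 cont=0 payload=0x64=100: acc |= 100<<0 -> acc=100 shift=7 [end]
Varint 3: bytes[6:7] = 64 -> value 100 (1 byte(s))
  byte[7]=0xFF cont=1 payload=0x7F=127: acc |= 127<<0 -> acc=127 shift=7
  byte[8]=0xFF cont=1 payload=0x7F=127: acc |= 127<<7 -> acc=16383 shift=14
  byte[9]=0xA4 cont=1 payload=0x24=36: acc |= 36<<14 -> acc=606207 shift=21
  byte[10]=0x5A cont=0 payload=0x5A=90: acc |= 90<<21 -> acc=189349887 shift=28 [end]
Varint 4: bytes[7:11] = FF FF A4 5A -> value 189349887 (4 byte(s))

Answer: 4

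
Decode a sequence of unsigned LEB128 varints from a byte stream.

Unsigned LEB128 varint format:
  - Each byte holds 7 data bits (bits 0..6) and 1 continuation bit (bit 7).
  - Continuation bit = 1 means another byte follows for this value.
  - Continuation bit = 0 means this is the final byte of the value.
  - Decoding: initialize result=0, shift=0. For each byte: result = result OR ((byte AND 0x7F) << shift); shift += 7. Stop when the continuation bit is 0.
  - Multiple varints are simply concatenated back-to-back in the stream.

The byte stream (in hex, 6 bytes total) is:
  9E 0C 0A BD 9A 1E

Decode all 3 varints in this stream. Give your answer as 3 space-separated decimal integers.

Answer: 1566 10 494909

Derivation:
  byte[0]=0x9E cont=1 payload=0x1E=30: acc |= 30<<0 -> acc=30 shift=7
  byte[1]=0x0C cont=0 payload=0x0C=12: acc |= 12<<7 -> acc=1566 shift=14 [end]
Varint 1: bytes[0:2] = 9E 0C -> value 1566 (2 byte(s))
  byte[2]=0x0A cont=0 payload=0x0A=10: acc |= 10<<0 -> acc=10 shift=7 [end]
Varint 2: bytes[2:3] = 0A -> value 10 (1 byte(s))
  byte[3]=0xBD cont=1 payload=0x3D=61: acc |= 61<<0 -> acc=61 shift=7
  byte[4]=0x9A cont=1 payload=0x1A=26: acc |= 26<<7 -> acc=3389 shift=14
  byte[5]=0x1E cont=0 payload=0x1E=30: acc |= 30<<14 -> acc=494909 shift=21 [end]
Varint 3: bytes[3:6] = BD 9A 1E -> value 494909 (3 byte(s))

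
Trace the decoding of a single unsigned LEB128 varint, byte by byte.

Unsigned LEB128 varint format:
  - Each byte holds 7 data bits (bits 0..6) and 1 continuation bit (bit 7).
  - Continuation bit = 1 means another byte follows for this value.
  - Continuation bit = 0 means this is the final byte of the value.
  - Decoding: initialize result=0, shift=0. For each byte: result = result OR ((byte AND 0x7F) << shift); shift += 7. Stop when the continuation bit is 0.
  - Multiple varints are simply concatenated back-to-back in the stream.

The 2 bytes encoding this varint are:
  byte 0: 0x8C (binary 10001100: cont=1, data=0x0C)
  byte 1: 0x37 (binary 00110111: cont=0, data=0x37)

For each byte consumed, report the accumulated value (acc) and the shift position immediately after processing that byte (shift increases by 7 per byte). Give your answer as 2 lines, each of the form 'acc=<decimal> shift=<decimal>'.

Answer: acc=12 shift=7
acc=7052 shift=14

Derivation:
byte 0=0x8C: payload=0x0C=12, contrib = 12<<0 = 12; acc -> 12, shift -> 7
byte 1=0x37: payload=0x37=55, contrib = 55<<7 = 7040; acc -> 7052, shift -> 14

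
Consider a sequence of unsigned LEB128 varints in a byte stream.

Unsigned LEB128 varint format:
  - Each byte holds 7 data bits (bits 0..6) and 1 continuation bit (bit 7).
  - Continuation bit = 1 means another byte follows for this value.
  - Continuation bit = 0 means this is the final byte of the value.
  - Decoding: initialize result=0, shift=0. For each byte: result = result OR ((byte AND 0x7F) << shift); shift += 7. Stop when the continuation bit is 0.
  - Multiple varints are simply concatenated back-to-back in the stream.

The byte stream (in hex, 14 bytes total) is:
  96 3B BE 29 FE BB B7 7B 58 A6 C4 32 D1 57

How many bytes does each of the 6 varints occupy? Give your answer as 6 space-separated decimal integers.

  byte[0]=0x96 cont=1 payload=0x16=22: acc |= 22<<0 -> acc=22 shift=7
  byte[1]=0x3B cont=0 payload=0x3B=59: acc |= 59<<7 -> acc=7574 shift=14 [end]
Varint 1: bytes[0:2] = 96 3B -> value 7574 (2 byte(s))
  byte[2]=0xBE cont=1 payload=0x3E=62: acc |= 62<<0 -> acc=62 shift=7
  byte[3]=0x29 cont=0 payload=0x29=41: acc |= 41<<7 -> acc=5310 shift=14 [end]
Varint 2: bytes[2:4] = BE 29 -> value 5310 (2 byte(s))
  byte[4]=0xFE cont=1 payload=0x7E=126: acc |= 126<<0 -> acc=126 shift=7
  byte[5]=0xBB cont=1 payload=0x3B=59: acc |= 59<<7 -> acc=7678 shift=14
  byte[6]=0xB7 cont=1 payload=0x37=55: acc |= 55<<14 -> acc=908798 shift=21
  byte[7]=0x7B cont=0 payload=0x7B=123: acc |= 123<<21 -> acc=258858494 shift=28 [end]
Varint 3: bytes[4:8] = FE BB B7 7B -> value 258858494 (4 byte(s))
  byte[8]=0x58 cont=0 payload=0x58=88: acc |= 88<<0 -> acc=88 shift=7 [end]
Varint 4: bytes[8:9] = 58 -> value 88 (1 byte(s))
  byte[9]=0xA6 cont=1 payload=0x26=38: acc |= 38<<0 -> acc=38 shift=7
  byte[10]=0xC4 cont=1 payload=0x44=68: acc |= 68<<7 -> acc=8742 shift=14
  byte[11]=0x32 cont=0 payload=0x32=50: acc |= 50<<14 -> acc=827942 shift=21 [end]
Varint 5: bytes[9:12] = A6 C4 32 -> value 827942 (3 byte(s))
  byte[12]=0xD1 cont=1 payload=0x51=81: acc |= 81<<0 -> acc=81 shift=7
  byte[13]=0x57 cont=0 payload=0x57=87: acc |= 87<<7 -> acc=11217 shift=14 [end]
Varint 6: bytes[12:14] = D1 57 -> value 11217 (2 byte(s))

Answer: 2 2 4 1 3 2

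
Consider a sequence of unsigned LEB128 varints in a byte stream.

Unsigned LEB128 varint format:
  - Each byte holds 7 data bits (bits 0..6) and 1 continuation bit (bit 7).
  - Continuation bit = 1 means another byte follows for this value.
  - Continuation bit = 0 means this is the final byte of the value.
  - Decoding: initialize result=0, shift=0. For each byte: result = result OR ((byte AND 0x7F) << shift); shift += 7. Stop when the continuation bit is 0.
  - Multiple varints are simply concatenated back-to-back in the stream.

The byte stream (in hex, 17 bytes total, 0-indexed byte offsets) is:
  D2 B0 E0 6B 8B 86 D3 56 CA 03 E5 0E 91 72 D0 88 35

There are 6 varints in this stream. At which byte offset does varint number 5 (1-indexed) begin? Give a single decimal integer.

  byte[0]=0xD2 cont=1 payload=0x52=82: acc |= 82<<0 -> acc=82 shift=7
  byte[1]=0xB0 cont=1 payload=0x30=48: acc |= 48<<7 -> acc=6226 shift=14
  byte[2]=0xE0 cont=1 payload=0x60=96: acc |= 96<<14 -> acc=1579090 shift=21
  byte[3]=0x6B cont=0 payload=0x6B=107: acc |= 107<<21 -> acc=225974354 shift=28 [end]
Varint 1: bytes[0:4] = D2 B0 E0 6B -> value 225974354 (4 byte(s))
  byte[4]=0x8B cont=1 payload=0x0B=11: acc |= 11<<0 -> acc=11 shift=7
  byte[5]=0x86 cont=1 payload=0x06=6: acc |= 6<<7 -> acc=779 shift=14
  byte[6]=0xD3 cont=1 payload=0x53=83: acc |= 83<<14 -> acc=1360651 shift=21
  byte[7]=0x56 cont=0 payload=0x56=86: acc |= 86<<21 -> acc=181715723 shift=28 [end]
Varint 2: bytes[4:8] = 8B 86 D3 56 -> value 181715723 (4 byte(s))
  byte[8]=0xCA cont=1 payload=0x4A=74: acc |= 74<<0 -> acc=74 shift=7
  byte[9]=0x03 cont=0 payload=0x03=3: acc |= 3<<7 -> acc=458 shift=14 [end]
Varint 3: bytes[8:10] = CA 03 -> value 458 (2 byte(s))
  byte[10]=0xE5 cont=1 payload=0x65=101: acc |= 101<<0 -> acc=101 shift=7
  byte[11]=0x0E cont=0 payload=0x0E=14: acc |= 14<<7 -> acc=1893 shift=14 [end]
Varint 4: bytes[10:12] = E5 0E -> value 1893 (2 byte(s))
  byte[12]=0x91 cont=1 payload=0x11=17: acc |= 17<<0 -> acc=17 shift=7
  byte[13]=0x72 cont=0 payload=0x72=114: acc |= 114<<7 -> acc=14609 shift=14 [end]
Varint 5: bytes[12:14] = 91 72 -> value 14609 (2 byte(s))
  byte[14]=0xD0 cont=1 payload=0x50=80: acc |= 80<<0 -> acc=80 shift=7
  byte[15]=0x88 cont=1 payload=0x08=8: acc |= 8<<7 -> acc=1104 shift=14
  byte[16]=0x35 cont=0 payload=0x35=53: acc |= 53<<14 -> acc=869456 shift=21 [end]
Varint 6: bytes[14:17] = D0 88 35 -> value 869456 (3 byte(s))

Answer: 12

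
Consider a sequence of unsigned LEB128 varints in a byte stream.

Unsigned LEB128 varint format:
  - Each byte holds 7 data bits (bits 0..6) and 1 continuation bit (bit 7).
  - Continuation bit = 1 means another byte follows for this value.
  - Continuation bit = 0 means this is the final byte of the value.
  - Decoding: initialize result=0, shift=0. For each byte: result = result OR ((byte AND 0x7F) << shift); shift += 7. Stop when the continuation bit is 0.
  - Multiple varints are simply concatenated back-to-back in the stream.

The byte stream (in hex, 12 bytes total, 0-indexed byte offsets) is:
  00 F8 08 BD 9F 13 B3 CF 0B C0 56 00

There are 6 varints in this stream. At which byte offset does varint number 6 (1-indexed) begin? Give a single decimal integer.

Answer: 11

Derivation:
  byte[0]=0x00 cont=0 payload=0x00=0: acc |= 0<<0 -> acc=0 shift=7 [end]
Varint 1: bytes[0:1] = 00 -> value 0 (1 byte(s))
  byte[1]=0xF8 cont=1 payload=0x78=120: acc |= 120<<0 -> acc=120 shift=7
  byte[2]=0x08 cont=0 payload=0x08=8: acc |= 8<<7 -> acc=1144 shift=14 [end]
Varint 2: bytes[1:3] = F8 08 -> value 1144 (2 byte(s))
  byte[3]=0xBD cont=1 payload=0x3D=61: acc |= 61<<0 -> acc=61 shift=7
  byte[4]=0x9F cont=1 payload=0x1F=31: acc |= 31<<7 -> acc=4029 shift=14
  byte[5]=0x13 cont=0 payload=0x13=19: acc |= 19<<14 -> acc=315325 shift=21 [end]
Varint 3: bytes[3:6] = BD 9F 13 -> value 315325 (3 byte(s))
  byte[6]=0xB3 cont=1 payload=0x33=51: acc |= 51<<0 -> acc=51 shift=7
  byte[7]=0xCF cont=1 payload=0x4F=79: acc |= 79<<7 -> acc=10163 shift=14
  byte[8]=0x0B cont=0 payload=0x0B=11: acc |= 11<<14 -> acc=190387 shift=21 [end]
Varint 4: bytes[6:9] = B3 CF 0B -> value 190387 (3 byte(s))
  byte[9]=0xC0 cont=1 payload=0x40=64: acc |= 64<<0 -> acc=64 shift=7
  byte[10]=0x56 cont=0 payload=0x56=86: acc |= 86<<7 -> acc=11072 shift=14 [end]
Varint 5: bytes[9:11] = C0 56 -> value 11072 (2 byte(s))
  byte[11]=0x00 cont=0 payload=0x00=0: acc |= 0<<0 -> acc=0 shift=7 [end]
Varint 6: bytes[11:12] = 00 -> value 0 (1 byte(s))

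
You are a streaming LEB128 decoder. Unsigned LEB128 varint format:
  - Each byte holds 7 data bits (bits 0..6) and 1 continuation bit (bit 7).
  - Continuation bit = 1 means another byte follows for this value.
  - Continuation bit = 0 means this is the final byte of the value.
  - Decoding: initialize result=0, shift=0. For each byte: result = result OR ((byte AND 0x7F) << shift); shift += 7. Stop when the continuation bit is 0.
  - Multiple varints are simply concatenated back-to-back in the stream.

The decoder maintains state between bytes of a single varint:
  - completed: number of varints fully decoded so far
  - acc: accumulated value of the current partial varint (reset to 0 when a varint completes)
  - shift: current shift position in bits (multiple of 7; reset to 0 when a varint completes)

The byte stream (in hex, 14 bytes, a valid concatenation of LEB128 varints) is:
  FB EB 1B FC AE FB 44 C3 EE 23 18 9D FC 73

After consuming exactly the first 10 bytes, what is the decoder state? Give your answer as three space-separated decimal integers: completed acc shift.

byte[0]=0xFB cont=1 payload=0x7B: acc |= 123<<0 -> completed=0 acc=123 shift=7
byte[1]=0xEB cont=1 payload=0x6B: acc |= 107<<7 -> completed=0 acc=13819 shift=14
byte[2]=0x1B cont=0 payload=0x1B: varint #1 complete (value=456187); reset -> completed=1 acc=0 shift=0
byte[3]=0xFC cont=1 payload=0x7C: acc |= 124<<0 -> completed=1 acc=124 shift=7
byte[4]=0xAE cont=1 payload=0x2E: acc |= 46<<7 -> completed=1 acc=6012 shift=14
byte[5]=0xFB cont=1 payload=0x7B: acc |= 123<<14 -> completed=1 acc=2021244 shift=21
byte[6]=0x44 cont=0 payload=0x44: varint #2 complete (value=144627580); reset -> completed=2 acc=0 shift=0
byte[7]=0xC3 cont=1 payload=0x43: acc |= 67<<0 -> completed=2 acc=67 shift=7
byte[8]=0xEE cont=1 payload=0x6E: acc |= 110<<7 -> completed=2 acc=14147 shift=14
byte[9]=0x23 cont=0 payload=0x23: varint #3 complete (value=587587); reset -> completed=3 acc=0 shift=0

Answer: 3 0 0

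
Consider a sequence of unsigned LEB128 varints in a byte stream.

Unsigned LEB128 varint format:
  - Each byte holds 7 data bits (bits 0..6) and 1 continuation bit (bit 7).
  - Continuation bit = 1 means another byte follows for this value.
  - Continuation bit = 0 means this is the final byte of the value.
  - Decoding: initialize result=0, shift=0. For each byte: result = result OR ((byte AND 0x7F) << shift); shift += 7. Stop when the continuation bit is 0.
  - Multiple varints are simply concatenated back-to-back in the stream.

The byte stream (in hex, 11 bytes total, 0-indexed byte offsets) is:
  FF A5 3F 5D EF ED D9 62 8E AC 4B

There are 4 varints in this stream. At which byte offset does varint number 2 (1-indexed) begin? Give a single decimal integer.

  byte[0]=0xFF cont=1 payload=0x7F=127: acc |= 127<<0 -> acc=127 shift=7
  byte[1]=0xA5 cont=1 payload=0x25=37: acc |= 37<<7 -> acc=4863 shift=14
  byte[2]=0x3F cont=0 payload=0x3F=63: acc |= 63<<14 -> acc=1037055 shift=21 [end]
Varint 1: bytes[0:3] = FF A5 3F -> value 1037055 (3 byte(s))
  byte[3]=0x5D cont=0 payload=0x5D=93: acc |= 93<<0 -> acc=93 shift=7 [end]
Varint 2: bytes[3:4] = 5D -> value 93 (1 byte(s))
  byte[4]=0xEF cont=1 payload=0x6F=111: acc |= 111<<0 -> acc=111 shift=7
  byte[5]=0xED cont=1 payload=0x6D=109: acc |= 109<<7 -> acc=14063 shift=14
  byte[6]=0xD9 cont=1 payload=0x59=89: acc |= 89<<14 -> acc=1472239 shift=21
  byte[7]=0x62 cont=0 payload=0x62=98: acc |= 98<<21 -> acc=206993135 shift=28 [end]
Varint 3: bytes[4:8] = EF ED D9 62 -> value 206993135 (4 byte(s))
  byte[8]=0x8E cont=1 payload=0x0E=14: acc |= 14<<0 -> acc=14 shift=7
  byte[9]=0xAC cont=1 payload=0x2C=44: acc |= 44<<7 -> acc=5646 shift=14
  byte[10]=0x4B cont=0 payload=0x4B=75: acc |= 75<<14 -> acc=1234446 shift=21 [end]
Varint 4: bytes[8:11] = 8E AC 4B -> value 1234446 (3 byte(s))

Answer: 3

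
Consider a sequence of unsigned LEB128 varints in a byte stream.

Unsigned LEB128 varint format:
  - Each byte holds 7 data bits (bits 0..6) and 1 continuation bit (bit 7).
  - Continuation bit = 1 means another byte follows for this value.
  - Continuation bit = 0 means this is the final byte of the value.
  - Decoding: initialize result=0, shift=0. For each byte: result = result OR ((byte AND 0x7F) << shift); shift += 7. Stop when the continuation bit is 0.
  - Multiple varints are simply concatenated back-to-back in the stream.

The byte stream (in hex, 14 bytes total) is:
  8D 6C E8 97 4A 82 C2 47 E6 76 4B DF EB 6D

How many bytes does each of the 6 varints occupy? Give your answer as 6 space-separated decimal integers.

Answer: 2 3 3 2 1 3

Derivation:
  byte[0]=0x8D cont=1 payload=0x0D=13: acc |= 13<<0 -> acc=13 shift=7
  byte[1]=0x6C cont=0 payload=0x6C=108: acc |= 108<<7 -> acc=13837 shift=14 [end]
Varint 1: bytes[0:2] = 8D 6C -> value 13837 (2 byte(s))
  byte[2]=0xE8 cont=1 payload=0x68=104: acc |= 104<<0 -> acc=104 shift=7
  byte[3]=0x97 cont=1 payload=0x17=23: acc |= 23<<7 -> acc=3048 shift=14
  byte[4]=0x4A cont=0 payload=0x4A=74: acc |= 74<<14 -> acc=1215464 shift=21 [end]
Varint 2: bytes[2:5] = E8 97 4A -> value 1215464 (3 byte(s))
  byte[5]=0x82 cont=1 payload=0x02=2: acc |= 2<<0 -> acc=2 shift=7
  byte[6]=0xC2 cont=1 payload=0x42=66: acc |= 66<<7 -> acc=8450 shift=14
  byte[7]=0x47 cont=0 payload=0x47=71: acc |= 71<<14 -> acc=1171714 shift=21 [end]
Varint 3: bytes[5:8] = 82 C2 47 -> value 1171714 (3 byte(s))
  byte[8]=0xE6 cont=1 payload=0x66=102: acc |= 102<<0 -> acc=102 shift=7
  byte[9]=0x76 cont=0 payload=0x76=118: acc |= 118<<7 -> acc=15206 shift=14 [end]
Varint 4: bytes[8:10] = E6 76 -> value 15206 (2 byte(s))
  byte[10]=0x4B cont=0 payload=0x4B=75: acc |= 75<<0 -> acc=75 shift=7 [end]
Varint 5: bytes[10:11] = 4B -> value 75 (1 byte(s))
  byte[11]=0xDF cont=1 payload=0x5F=95: acc |= 95<<0 -> acc=95 shift=7
  byte[12]=0xEB cont=1 payload=0x6B=107: acc |= 107<<7 -> acc=13791 shift=14
  byte[13]=0x6D cont=0 payload=0x6D=109: acc |= 109<<14 -> acc=1799647 shift=21 [end]
Varint 6: bytes[11:14] = DF EB 6D -> value 1799647 (3 byte(s))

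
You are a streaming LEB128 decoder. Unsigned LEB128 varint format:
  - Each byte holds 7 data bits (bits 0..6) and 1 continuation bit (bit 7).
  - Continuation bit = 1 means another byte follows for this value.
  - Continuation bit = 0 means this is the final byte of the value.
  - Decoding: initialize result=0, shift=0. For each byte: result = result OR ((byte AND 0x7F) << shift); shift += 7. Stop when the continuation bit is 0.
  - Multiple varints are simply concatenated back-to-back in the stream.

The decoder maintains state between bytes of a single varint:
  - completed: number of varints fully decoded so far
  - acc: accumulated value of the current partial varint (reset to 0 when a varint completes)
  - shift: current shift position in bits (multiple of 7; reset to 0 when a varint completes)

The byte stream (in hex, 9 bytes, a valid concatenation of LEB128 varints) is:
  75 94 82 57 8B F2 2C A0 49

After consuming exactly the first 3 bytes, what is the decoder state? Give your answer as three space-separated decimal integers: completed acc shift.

Answer: 1 276 14

Derivation:
byte[0]=0x75 cont=0 payload=0x75: varint #1 complete (value=117); reset -> completed=1 acc=0 shift=0
byte[1]=0x94 cont=1 payload=0x14: acc |= 20<<0 -> completed=1 acc=20 shift=7
byte[2]=0x82 cont=1 payload=0x02: acc |= 2<<7 -> completed=1 acc=276 shift=14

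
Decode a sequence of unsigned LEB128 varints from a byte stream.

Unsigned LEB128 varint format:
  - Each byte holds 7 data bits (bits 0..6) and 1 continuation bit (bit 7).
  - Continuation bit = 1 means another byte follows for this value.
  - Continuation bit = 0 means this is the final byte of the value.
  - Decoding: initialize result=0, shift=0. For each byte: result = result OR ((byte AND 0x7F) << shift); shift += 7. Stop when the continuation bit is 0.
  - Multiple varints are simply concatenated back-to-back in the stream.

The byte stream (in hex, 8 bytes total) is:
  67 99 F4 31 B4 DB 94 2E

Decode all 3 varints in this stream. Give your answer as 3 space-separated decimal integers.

  byte[0]=0x67 cont=0 payload=0x67=103: acc |= 103<<0 -> acc=103 shift=7 [end]
Varint 1: bytes[0:1] = 67 -> value 103 (1 byte(s))
  byte[1]=0x99 cont=1 payload=0x19=25: acc |= 25<<0 -> acc=25 shift=7
  byte[2]=0xF4 cont=1 payload=0x74=116: acc |= 116<<7 -> acc=14873 shift=14
  byte[3]=0x31 cont=0 payload=0x31=49: acc |= 49<<14 -> acc=817689 shift=21 [end]
Varint 2: bytes[1:4] = 99 F4 31 -> value 817689 (3 byte(s))
  byte[4]=0xB4 cont=1 payload=0x34=52: acc |= 52<<0 -> acc=52 shift=7
  byte[5]=0xDB cont=1 payload=0x5B=91: acc |= 91<<7 -> acc=11700 shift=14
  byte[6]=0x94 cont=1 payload=0x14=20: acc |= 20<<14 -> acc=339380 shift=21
  byte[7]=0x2E cont=0 payload=0x2E=46: acc |= 46<<21 -> acc=96808372 shift=28 [end]
Varint 3: bytes[4:8] = B4 DB 94 2E -> value 96808372 (4 byte(s))

Answer: 103 817689 96808372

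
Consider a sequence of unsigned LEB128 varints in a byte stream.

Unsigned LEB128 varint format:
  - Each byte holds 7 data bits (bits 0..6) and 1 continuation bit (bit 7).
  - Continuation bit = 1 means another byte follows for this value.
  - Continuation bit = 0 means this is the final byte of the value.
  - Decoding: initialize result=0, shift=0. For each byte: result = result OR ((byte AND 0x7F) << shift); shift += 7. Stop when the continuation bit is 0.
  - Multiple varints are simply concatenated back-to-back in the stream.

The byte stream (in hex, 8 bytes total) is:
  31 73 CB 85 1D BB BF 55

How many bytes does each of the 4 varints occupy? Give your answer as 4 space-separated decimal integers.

Answer: 1 1 3 3

Derivation:
  byte[0]=0x31 cont=0 payload=0x31=49: acc |= 49<<0 -> acc=49 shift=7 [end]
Varint 1: bytes[0:1] = 31 -> value 49 (1 byte(s))
  byte[1]=0x73 cont=0 payload=0x73=115: acc |= 115<<0 -> acc=115 shift=7 [end]
Varint 2: bytes[1:2] = 73 -> value 115 (1 byte(s))
  byte[2]=0xCB cont=1 payload=0x4B=75: acc |= 75<<0 -> acc=75 shift=7
  byte[3]=0x85 cont=1 payload=0x05=5: acc |= 5<<7 -> acc=715 shift=14
  byte[4]=0x1D cont=0 payload=0x1D=29: acc |= 29<<14 -> acc=475851 shift=21 [end]
Varint 3: bytes[2:5] = CB 85 1D -> value 475851 (3 byte(s))
  byte[5]=0xBB cont=1 payload=0x3B=59: acc |= 59<<0 -> acc=59 shift=7
  byte[6]=0xBF cont=1 payload=0x3F=63: acc |= 63<<7 -> acc=8123 shift=14
  byte[7]=0x55 cont=0 payload=0x55=85: acc |= 85<<14 -> acc=1400763 shift=21 [end]
Varint 4: bytes[5:8] = BB BF 55 -> value 1400763 (3 byte(s))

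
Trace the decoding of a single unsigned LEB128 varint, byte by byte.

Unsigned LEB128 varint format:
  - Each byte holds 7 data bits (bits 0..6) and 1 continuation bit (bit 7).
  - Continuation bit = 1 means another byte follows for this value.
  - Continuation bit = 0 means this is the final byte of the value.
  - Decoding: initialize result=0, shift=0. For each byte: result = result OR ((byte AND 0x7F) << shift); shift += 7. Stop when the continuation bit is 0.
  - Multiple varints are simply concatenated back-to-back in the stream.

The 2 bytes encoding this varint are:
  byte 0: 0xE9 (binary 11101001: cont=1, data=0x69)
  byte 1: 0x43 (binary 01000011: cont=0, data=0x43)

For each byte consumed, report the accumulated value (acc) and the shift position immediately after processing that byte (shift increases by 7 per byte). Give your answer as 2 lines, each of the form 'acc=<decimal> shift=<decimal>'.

Answer: acc=105 shift=7
acc=8681 shift=14

Derivation:
byte 0=0xE9: payload=0x69=105, contrib = 105<<0 = 105; acc -> 105, shift -> 7
byte 1=0x43: payload=0x43=67, contrib = 67<<7 = 8576; acc -> 8681, shift -> 14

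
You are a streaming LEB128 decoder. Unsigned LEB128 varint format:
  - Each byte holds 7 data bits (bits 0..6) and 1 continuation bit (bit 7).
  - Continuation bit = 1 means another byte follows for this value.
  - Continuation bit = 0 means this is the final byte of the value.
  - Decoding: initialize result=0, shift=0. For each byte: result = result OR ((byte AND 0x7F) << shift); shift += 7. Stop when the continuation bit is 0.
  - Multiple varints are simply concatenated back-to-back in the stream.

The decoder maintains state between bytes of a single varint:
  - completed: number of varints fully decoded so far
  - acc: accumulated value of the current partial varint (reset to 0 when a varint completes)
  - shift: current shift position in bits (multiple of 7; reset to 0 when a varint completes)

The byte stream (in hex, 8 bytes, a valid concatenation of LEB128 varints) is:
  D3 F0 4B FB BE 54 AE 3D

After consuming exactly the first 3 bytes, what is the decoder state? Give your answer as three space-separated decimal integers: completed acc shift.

byte[0]=0xD3 cont=1 payload=0x53: acc |= 83<<0 -> completed=0 acc=83 shift=7
byte[1]=0xF0 cont=1 payload=0x70: acc |= 112<<7 -> completed=0 acc=14419 shift=14
byte[2]=0x4B cont=0 payload=0x4B: varint #1 complete (value=1243219); reset -> completed=1 acc=0 shift=0

Answer: 1 0 0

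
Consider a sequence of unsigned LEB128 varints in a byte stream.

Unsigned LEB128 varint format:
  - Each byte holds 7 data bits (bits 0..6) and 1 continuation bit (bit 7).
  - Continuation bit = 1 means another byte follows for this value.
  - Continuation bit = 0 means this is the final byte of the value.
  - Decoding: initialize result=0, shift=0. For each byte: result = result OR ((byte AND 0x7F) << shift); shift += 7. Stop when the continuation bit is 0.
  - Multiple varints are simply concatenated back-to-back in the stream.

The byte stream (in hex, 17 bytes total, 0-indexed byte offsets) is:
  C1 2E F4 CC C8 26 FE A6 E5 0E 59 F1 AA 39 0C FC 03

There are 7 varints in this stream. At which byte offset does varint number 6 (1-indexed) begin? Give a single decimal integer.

  byte[0]=0xC1 cont=1 payload=0x41=65: acc |= 65<<0 -> acc=65 shift=7
  byte[1]=0x2E cont=0 payload=0x2E=46: acc |= 46<<7 -> acc=5953 shift=14 [end]
Varint 1: bytes[0:2] = C1 2E -> value 5953 (2 byte(s))
  byte[2]=0xF4 cont=1 payload=0x74=116: acc |= 116<<0 -> acc=116 shift=7
  byte[3]=0xCC cont=1 payload=0x4C=76: acc |= 76<<7 -> acc=9844 shift=14
  byte[4]=0xC8 cont=1 payload=0x48=72: acc |= 72<<14 -> acc=1189492 shift=21
  byte[5]=0x26 cont=0 payload=0x26=38: acc |= 38<<21 -> acc=80881268 shift=28 [end]
Varint 2: bytes[2:6] = F4 CC C8 26 -> value 80881268 (4 byte(s))
  byte[6]=0xFE cont=1 payload=0x7E=126: acc |= 126<<0 -> acc=126 shift=7
  byte[7]=0xA6 cont=1 payload=0x26=38: acc |= 38<<7 -> acc=4990 shift=14
  byte[8]=0xE5 cont=1 payload=0x65=101: acc |= 101<<14 -> acc=1659774 shift=21
  byte[9]=0x0E cont=0 payload=0x0E=14: acc |= 14<<21 -> acc=31019902 shift=28 [end]
Varint 3: bytes[6:10] = FE A6 E5 0E -> value 31019902 (4 byte(s))
  byte[10]=0x59 cont=0 payload=0x59=89: acc |= 89<<0 -> acc=89 shift=7 [end]
Varint 4: bytes[10:11] = 59 -> value 89 (1 byte(s))
  byte[11]=0xF1 cont=1 payload=0x71=113: acc |= 113<<0 -> acc=113 shift=7
  byte[12]=0xAA cont=1 payload=0x2A=42: acc |= 42<<7 -> acc=5489 shift=14
  byte[13]=0x39 cont=0 payload=0x39=57: acc |= 57<<14 -> acc=939377 shift=21 [end]
Varint 5: bytes[11:14] = F1 AA 39 -> value 939377 (3 byte(s))
  byte[14]=0x0C cont=0 payload=0x0C=12: acc |= 12<<0 -> acc=12 shift=7 [end]
Varint 6: bytes[14:15] = 0C -> value 12 (1 byte(s))
  byte[15]=0xFC cont=1 payload=0x7C=124: acc |= 124<<0 -> acc=124 shift=7
  byte[16]=0x03 cont=0 payload=0x03=3: acc |= 3<<7 -> acc=508 shift=14 [end]
Varint 7: bytes[15:17] = FC 03 -> value 508 (2 byte(s))

Answer: 14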